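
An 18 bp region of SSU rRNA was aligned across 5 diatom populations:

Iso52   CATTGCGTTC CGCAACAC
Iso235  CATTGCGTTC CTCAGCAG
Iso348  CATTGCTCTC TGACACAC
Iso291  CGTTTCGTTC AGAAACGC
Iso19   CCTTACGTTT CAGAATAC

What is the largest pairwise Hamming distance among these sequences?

10

Pairwise Hamming distances:
  Iso52 vs Iso235: 3
  Iso52 vs Iso348: 5
  Iso52 vs Iso291: 5
  Iso52 vs Iso19: 6
  Iso235 vs Iso348: 8
  Iso235 vs Iso291: 8
  Iso235 vs Iso19: 8
  Iso348 vs Iso291: 7
  Iso348 vs Iso19: 10
  Iso291 vs Iso19: 8
The largest is 10, between Iso348 and Iso19.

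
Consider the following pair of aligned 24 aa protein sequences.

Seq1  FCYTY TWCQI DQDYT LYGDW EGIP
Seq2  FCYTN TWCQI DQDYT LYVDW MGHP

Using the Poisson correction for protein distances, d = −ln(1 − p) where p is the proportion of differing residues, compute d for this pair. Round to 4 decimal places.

0.1823

The sequences differ at positions 5 (Y/N), 18 (G/V), 21 (E/M), 23 (I/H).
p = 4/24 = 0.166667.
d = −ln(1 − 0.166667) = −ln(0.833333) = 0.1823.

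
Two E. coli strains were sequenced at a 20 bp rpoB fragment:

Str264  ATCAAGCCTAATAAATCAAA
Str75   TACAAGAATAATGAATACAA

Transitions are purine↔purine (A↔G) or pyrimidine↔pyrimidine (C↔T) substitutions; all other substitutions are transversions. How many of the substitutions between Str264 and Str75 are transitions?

Differing sites — 1:A/T (Tv); 2:T/A (Tv); 7:C/A (Tv); 8:C/A (Tv); 13:A/G (Ti); 17:C/A (Tv); 18:A/C (Tv).
Of the 7 differences, 1 transition and 6 transversions, so the answer is 1.

1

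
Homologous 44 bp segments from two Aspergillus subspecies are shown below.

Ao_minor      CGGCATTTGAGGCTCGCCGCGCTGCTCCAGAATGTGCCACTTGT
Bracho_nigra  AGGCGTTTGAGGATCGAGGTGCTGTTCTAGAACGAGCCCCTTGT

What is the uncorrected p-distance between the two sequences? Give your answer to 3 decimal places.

Differing sites — 1:C/A; 5:A/G; 13:C/A; 17:C/A; 18:C/G; 20:C/T; 25:C/T; 28:C/T; 33:T/C; 35:T/A; 39:A/C.
There are 11 differences over 44 sites, so p = 11/44 = 0.250.

0.250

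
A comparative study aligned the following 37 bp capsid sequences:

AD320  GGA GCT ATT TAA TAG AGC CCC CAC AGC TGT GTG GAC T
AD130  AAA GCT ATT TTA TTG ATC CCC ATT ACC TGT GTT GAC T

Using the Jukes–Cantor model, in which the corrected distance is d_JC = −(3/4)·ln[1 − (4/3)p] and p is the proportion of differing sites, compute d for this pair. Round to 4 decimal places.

0.3351

The sequences differ at positions 1 (G/A), 2 (G/A), 11 (A/T), 14 (A/T), 17 (G/T), 22 (C/A), 23 (A/T), 24 (C/T), 26 (G/C), 33 (G/T).
p = 10/37 = 0.270270.
d = −0.75 · ln(1 − (4/3)·0.270270) = −0.75 · ln(0.639640) = −0.75 · (-0.446850) = 0.3351.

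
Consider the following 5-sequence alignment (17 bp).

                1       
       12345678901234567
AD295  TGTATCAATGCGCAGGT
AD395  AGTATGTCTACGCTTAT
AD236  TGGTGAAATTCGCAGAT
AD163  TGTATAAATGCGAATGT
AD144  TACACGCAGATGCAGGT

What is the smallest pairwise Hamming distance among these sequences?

3

Pairwise Hamming distances:
  AD295 vs AD395: 8
  AD295 vs AD236: 6
  AD295 vs AD163: 3
  AD295 vs AD144: 8
  AD395 vs AD236: 10
  AD395 vs AD163: 8
  AD395 vs AD144: 11
  AD236 vs AD163: 7
  AD236 vs AD144: 10
  AD163 vs AD144: 10
The smallest is 3, between AD295 and AD163.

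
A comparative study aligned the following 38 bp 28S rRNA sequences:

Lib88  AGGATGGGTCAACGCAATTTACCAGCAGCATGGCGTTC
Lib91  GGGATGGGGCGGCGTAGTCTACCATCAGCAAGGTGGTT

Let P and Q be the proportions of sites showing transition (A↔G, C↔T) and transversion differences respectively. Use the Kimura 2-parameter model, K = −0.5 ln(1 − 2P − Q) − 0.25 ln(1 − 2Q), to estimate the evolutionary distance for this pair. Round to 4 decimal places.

0.4327

Mismatches occur at site 1 (A↔G, transition), site 9 (T↔G, transversion), site 11 (A↔G, transition), site 12 (A↔G, transition), site 15 (C↔T, transition), site 17 (A↔G, transition), site 19 (T↔C, transition), site 25 (G↔T, transversion), site 31 (T↔A, transversion), site 34 (C↔T, transition), site 36 (T↔G, transversion), site 38 (C↔T, transition).
Of the 12 differences, 8 transitions and 4 transversions over 38 sites: P = 8/38 = 0.210526, Q = 4/38 = 0.105263.
d = −0.5·ln(0.473685) − 0.25·ln(0.789474) = −0.5·(-0.747213) − 0.25·(-0.236388) = 0.4327.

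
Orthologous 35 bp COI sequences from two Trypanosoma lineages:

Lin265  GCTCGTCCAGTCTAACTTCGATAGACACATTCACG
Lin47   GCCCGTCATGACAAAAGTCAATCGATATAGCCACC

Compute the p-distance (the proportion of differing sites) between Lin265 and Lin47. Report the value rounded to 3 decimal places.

Differing sites — 3:T/C; 8:C/A; 9:A/T; 11:T/A; 13:T/A; 16:C/A; 17:T/G; 20:G/A; 23:A/C; 26:C/T; 28:C/T; 30:T/G; 31:T/C; 35:G/C.
There are 14 differences over 35 sites, so p = 14/35 = 0.400.

0.400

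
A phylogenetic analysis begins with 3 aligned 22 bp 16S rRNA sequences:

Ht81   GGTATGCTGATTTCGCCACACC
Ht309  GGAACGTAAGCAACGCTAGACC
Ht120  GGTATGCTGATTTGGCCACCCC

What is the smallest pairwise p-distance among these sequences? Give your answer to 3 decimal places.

Pairwise Hamming distances:
  Ht81 vs Ht309: 11
  Ht81 vs Ht120: 2
  Ht309 vs Ht120: 13
The smallest is 2 mismatches, between Ht81 and Ht120; p = 2/22 = 0.091.

0.091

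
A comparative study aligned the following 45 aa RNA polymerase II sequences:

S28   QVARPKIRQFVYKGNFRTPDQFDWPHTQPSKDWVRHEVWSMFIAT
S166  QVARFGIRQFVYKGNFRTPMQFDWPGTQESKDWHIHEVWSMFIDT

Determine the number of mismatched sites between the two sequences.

The sequences differ at positions 5 (P/F), 6 (K/G), 20 (D/M), 26 (H/G), 29 (P/E), 34 (V/H), 35 (R/I), 44 (A/D).
That gives 8 mismatches out of 45 aligned sites, so the Hamming distance is 8.

8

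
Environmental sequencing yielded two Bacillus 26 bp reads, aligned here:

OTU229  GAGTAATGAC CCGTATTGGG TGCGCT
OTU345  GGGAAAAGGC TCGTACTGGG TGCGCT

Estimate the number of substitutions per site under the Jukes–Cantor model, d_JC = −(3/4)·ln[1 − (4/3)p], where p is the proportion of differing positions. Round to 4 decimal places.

0.2758

Differing sites — 2:A/G; 4:T/A; 7:T/A; 9:A/G; 11:C/T; 16:T/C.
p = 6/26 = 0.230769.
d = −0.75 · ln(1 − (4/3)·0.230769) = −0.75 · ln(0.692308) = −0.75 · (-0.367724) = 0.2758.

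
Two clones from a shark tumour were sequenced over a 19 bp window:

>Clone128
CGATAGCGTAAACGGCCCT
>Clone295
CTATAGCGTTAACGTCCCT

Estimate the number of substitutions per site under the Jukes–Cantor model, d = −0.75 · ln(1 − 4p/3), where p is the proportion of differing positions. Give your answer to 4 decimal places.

The sequences differ at positions 2 (G/T), 10 (A/T), 15 (G/T).
p = 3/19 = 0.157895.
d = −0.75 · ln(1 − (4/3)·0.157895) = −0.75 · ln(0.789473) = −0.75 · (-0.236390) = 0.1773.

0.1773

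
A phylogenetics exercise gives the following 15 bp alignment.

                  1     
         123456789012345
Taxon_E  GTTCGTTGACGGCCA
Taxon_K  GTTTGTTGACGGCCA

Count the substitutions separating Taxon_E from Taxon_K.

Differing sites — 4:C/T.
That gives 1 mismatch out of 15 aligned sites, so the Hamming distance is 1.

1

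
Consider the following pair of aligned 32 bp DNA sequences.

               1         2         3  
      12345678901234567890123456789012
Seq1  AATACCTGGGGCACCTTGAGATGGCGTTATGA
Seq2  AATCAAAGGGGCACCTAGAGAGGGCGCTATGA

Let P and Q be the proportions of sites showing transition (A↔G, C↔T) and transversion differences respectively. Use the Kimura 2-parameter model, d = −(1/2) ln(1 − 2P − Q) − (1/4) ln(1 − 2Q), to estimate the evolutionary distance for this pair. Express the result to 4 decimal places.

0.2613

The sequences differ at positions 4 (A/C, transversion), 5 (C/A, transversion), 6 (C/A, transversion), 7 (T/A, transversion), 17 (T/A, transversion), 22 (T/G, transversion), 27 (T/C, transition).
Of the 7 differences, 1 transition and 6 transversions over 32 sites: P = 1/32 = 0.031250, Q = 6/32 = 0.187500.
d = −0.5·ln(0.750000) − 0.25·ln(0.625000) = −0.5·(-0.287682) − 0.25·(-0.470004) = 0.2613.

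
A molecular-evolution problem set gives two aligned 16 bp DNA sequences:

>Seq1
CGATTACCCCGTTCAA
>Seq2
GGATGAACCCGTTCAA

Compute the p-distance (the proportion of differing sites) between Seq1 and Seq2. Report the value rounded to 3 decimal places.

0.188

Mismatches occur at site 1 (C/G), site 5 (T/G), site 7 (C/A).
There are 3 differences over 16 sites, so p = 3/16 = 0.188.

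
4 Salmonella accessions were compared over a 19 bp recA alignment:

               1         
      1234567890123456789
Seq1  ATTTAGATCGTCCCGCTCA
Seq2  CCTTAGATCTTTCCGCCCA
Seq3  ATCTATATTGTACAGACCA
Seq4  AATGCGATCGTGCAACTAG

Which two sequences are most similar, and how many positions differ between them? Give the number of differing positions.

Pairwise Hamming distances:
  Seq1 vs Seq2: 5
  Seq1 vs Seq3: 7
  Seq1 vs Seq4: 8
  Seq2 vs Seq3: 9
  Seq2 vs Seq4: 11
  Seq3 vs Seq4: 12
The smallest is 5, between Seq1 and Seq2.

5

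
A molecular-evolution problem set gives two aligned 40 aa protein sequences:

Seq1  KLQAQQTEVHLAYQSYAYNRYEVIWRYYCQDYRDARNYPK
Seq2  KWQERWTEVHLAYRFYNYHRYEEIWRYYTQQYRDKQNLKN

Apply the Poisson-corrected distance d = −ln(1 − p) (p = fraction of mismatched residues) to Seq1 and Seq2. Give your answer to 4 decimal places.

0.5108

The sequences differ at positions 2 (L/W), 4 (A/E), 5 (Q/R), 6 (Q/W), 14 (Q/R), 15 (S/F), 17 (A/N), 19 (N/H), 23 (V/E), 29 (C/T), 31 (D/Q), 35 (A/K), 36 (R/Q), 38 (Y/L), 39 (P/K), 40 (K/N).
p = 16/40 = 0.400000.
d = −ln(1 − 0.400000) = −ln(0.600000) = 0.5108.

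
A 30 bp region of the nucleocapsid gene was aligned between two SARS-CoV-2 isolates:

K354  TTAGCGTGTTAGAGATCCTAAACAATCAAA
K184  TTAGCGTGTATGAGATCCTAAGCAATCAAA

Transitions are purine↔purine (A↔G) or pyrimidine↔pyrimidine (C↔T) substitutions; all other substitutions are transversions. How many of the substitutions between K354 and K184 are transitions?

1

Differing sites — 10:T/A (Tv); 11:A/T (Tv); 22:A/G (Ti).
Of the 3 differences, 1 transition and 2 transversions, so the answer is 1.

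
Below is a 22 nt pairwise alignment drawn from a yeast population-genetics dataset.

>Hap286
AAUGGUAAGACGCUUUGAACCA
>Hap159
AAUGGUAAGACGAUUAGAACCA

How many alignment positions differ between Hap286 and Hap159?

Differing sites — 13:C/A; 16:U/A.
That gives 2 mismatches out of 22 aligned sites, so the Hamming distance is 2.

2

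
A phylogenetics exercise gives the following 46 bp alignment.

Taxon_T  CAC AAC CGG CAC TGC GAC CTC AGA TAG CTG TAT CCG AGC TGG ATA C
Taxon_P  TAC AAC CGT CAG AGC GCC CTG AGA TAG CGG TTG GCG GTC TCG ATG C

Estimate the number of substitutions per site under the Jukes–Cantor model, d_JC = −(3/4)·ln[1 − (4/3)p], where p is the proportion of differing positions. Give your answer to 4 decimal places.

0.3904

Mismatches occur at site 1 (C/T), site 9 (G/T), site 12 (C/G), site 13 (T/A), site 17 (A/C), site 21 (C/G), site 29 (T/G), site 32 (A/T), site 33 (T/G), site 34 (C/G), site 37 (A/G), site 38 (G/T), site 41 (G/C), site 45 (A/G).
p = 14/46 = 0.304348.
d = −0.75 · ln(1 − (4/3)·0.304348) = −0.75 · ln(0.594203) = −0.75 · (-0.520534) = 0.3904.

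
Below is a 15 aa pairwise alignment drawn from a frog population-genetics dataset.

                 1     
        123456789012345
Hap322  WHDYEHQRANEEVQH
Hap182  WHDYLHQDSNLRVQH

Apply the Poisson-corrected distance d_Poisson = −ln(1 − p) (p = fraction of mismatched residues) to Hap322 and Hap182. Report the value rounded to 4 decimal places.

The sequences differ at positions 5 (E/L), 8 (R/D), 9 (A/S), 11 (E/L), 12 (E/R).
p = 5/15 = 0.333333.
d = −ln(1 − 0.333333) = −ln(0.666667) = 0.4055.

0.4055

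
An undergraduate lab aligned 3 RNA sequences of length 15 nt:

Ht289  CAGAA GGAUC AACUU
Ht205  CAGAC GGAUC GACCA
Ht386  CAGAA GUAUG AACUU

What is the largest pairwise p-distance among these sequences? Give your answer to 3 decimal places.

0.400

Pairwise Hamming distances:
  Ht289 vs Ht205: 4
  Ht289 vs Ht386: 2
  Ht205 vs Ht386: 6
The largest is 6 mismatches, between Ht205 and Ht386; p = 6/15 = 0.400.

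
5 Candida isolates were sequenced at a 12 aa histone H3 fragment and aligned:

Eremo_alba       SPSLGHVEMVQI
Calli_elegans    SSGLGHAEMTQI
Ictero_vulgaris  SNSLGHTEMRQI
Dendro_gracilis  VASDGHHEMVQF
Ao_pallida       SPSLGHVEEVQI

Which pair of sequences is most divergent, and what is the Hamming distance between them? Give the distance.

7

Pairwise Hamming distances:
  Eremo_alba vs Calli_elegans: 4
  Eremo_alba vs Ictero_vulgaris: 3
  Eremo_alba vs Dendro_gracilis: 5
  Eremo_alba vs Ao_pallida: 1
  Calli_elegans vs Ictero_vulgaris: 4
  Calli_elegans vs Dendro_gracilis: 7
  Calli_elegans vs Ao_pallida: 5
  Ictero_vulgaris vs Dendro_gracilis: 6
  Ictero_vulgaris vs Ao_pallida: 4
  Dendro_gracilis vs Ao_pallida: 6
The largest is 7, between Calli_elegans and Dendro_gracilis.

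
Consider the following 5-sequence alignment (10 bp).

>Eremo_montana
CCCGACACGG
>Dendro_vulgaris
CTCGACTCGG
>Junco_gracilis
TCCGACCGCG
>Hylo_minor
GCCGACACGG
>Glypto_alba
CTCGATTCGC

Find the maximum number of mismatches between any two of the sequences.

Pairwise Hamming distances:
  Eremo_montana vs Dendro_vulgaris: 2
  Eremo_montana vs Junco_gracilis: 4
  Eremo_montana vs Hylo_minor: 1
  Eremo_montana vs Glypto_alba: 4
  Dendro_vulgaris vs Junco_gracilis: 5
  Dendro_vulgaris vs Hylo_minor: 3
  Dendro_vulgaris vs Glypto_alba: 2
  Junco_gracilis vs Hylo_minor: 4
  Junco_gracilis vs Glypto_alba: 7
  Hylo_minor vs Glypto_alba: 5
The largest is 7, between Junco_gracilis and Glypto_alba.

7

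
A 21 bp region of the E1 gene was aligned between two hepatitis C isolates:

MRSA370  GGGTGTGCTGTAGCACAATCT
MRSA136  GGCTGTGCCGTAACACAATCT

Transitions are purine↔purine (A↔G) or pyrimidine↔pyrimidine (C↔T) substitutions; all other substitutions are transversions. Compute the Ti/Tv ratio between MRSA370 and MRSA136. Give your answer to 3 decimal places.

Mismatches occur at site 3 (G↔C, transversion), site 9 (T↔C, transition), site 13 (G↔A, transition).
Of the 3 differences, 2 transitions and 1 transversion, so Ti/Tv = 2/1 = 2.000.

2.000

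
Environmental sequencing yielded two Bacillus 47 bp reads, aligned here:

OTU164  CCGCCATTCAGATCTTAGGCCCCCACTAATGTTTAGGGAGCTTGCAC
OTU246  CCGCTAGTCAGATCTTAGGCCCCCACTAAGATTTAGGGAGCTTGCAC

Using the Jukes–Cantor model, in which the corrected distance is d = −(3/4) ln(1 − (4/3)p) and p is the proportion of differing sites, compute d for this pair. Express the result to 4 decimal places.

Mismatches occur at site 5 (C/T), site 7 (T/G), site 30 (T/G), site 31 (G/A).
p = 4/47 = 0.085106.
d = −0.75 · ln(1 − (4/3)·0.085106) = −0.75 · ln(0.886525) = −0.75 · (-0.120446) = 0.0903.

0.0903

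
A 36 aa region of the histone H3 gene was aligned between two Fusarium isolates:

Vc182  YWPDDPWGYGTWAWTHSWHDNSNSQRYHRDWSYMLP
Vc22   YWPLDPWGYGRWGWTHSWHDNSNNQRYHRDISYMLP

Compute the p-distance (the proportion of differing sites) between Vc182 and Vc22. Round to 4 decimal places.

0.1389

Differing sites — 4:D/L; 11:T/R; 13:A/G; 24:S/N; 31:W/I.
There are 5 differences over 36 sites, so p = 5/36 = 0.1389.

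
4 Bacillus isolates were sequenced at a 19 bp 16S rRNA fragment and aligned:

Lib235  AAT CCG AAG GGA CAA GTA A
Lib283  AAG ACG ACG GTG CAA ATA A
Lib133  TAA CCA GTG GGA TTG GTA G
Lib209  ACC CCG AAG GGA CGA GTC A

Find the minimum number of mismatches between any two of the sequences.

4

Pairwise Hamming distances:
  Lib235 vs Lib283: 6
  Lib235 vs Lib133: 9
  Lib235 vs Lib209: 4
  Lib283 vs Lib133: 13
  Lib283 vs Lib209: 9
  Lib133 vs Lib209: 11
The smallest is 4, between Lib235 and Lib209.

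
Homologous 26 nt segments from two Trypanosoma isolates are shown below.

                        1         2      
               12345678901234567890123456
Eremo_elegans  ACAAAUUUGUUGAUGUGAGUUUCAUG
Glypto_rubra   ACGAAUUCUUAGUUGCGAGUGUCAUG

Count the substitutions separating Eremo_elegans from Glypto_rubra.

7

Differing sites — 3:A/G; 8:U/C; 9:G/U; 11:U/A; 13:A/U; 16:U/C; 21:U/G.
That gives 7 mismatches out of 26 aligned sites, so the Hamming distance is 7.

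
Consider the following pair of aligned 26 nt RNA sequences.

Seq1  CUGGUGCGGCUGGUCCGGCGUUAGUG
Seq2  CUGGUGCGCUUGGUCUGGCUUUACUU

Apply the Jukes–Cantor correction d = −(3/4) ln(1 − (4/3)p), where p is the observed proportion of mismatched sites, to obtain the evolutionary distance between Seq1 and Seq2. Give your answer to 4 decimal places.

0.2758

Differing sites — 9:G/C; 10:C/U; 16:C/U; 20:G/U; 24:G/C; 26:G/U.
p = 6/26 = 0.230769.
d = −0.75 · ln(1 − (4/3)·0.230769) = −0.75 · ln(0.692308) = −0.75 · (-0.367724) = 0.2758.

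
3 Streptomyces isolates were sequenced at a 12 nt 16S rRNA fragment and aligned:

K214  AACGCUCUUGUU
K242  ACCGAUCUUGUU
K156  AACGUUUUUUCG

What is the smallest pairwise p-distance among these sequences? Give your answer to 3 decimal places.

Pairwise Hamming distances:
  K214 vs K242: 2
  K214 vs K156: 5
  K242 vs K156: 6
The smallest is 2 mismatches, between K214 and K242; p = 2/12 = 0.167.

0.167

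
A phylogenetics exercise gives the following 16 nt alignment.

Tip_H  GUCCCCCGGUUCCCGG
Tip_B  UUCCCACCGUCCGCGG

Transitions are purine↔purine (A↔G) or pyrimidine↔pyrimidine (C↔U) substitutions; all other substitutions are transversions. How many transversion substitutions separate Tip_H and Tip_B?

4

The sequences differ at positions 1 (G/U, transversion), 6 (C/A, transversion), 8 (G/C, transversion), 11 (U/C, transition), 13 (C/G, transversion).
Of the 5 differences, 1 transition and 4 transversions, so the answer is 4.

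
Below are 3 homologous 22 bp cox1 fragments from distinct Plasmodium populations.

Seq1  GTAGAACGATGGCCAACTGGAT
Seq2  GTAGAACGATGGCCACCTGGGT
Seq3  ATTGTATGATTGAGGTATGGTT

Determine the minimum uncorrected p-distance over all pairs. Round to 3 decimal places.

Pairwise Hamming distances:
  Seq1 vs Seq2: 2
  Seq1 vs Seq3: 11
  Seq2 vs Seq3: 11
The smallest is 2 mismatches, between Seq1 and Seq2; p = 2/22 = 0.091.

0.091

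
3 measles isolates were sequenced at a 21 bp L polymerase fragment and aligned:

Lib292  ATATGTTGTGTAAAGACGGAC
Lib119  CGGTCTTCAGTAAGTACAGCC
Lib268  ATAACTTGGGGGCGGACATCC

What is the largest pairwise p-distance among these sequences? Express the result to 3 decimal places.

Pairwise Hamming distances:
  Lib292 vs Lib119: 10
  Lib292 vs Lib268: 10
  Lib119 vs Lib268: 11
The largest is 11 mismatches, between Lib119 and Lib268; p = 11/21 = 0.524.

0.524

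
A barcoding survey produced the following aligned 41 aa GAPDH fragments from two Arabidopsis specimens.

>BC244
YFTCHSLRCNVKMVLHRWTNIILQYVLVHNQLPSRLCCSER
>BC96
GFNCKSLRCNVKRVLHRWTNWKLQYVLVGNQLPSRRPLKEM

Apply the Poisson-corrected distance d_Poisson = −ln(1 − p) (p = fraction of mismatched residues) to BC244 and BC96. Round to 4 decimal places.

0.3463

Differing sites — 1:Y/G; 3:T/N; 5:H/K; 13:M/R; 21:I/W; 22:I/K; 29:H/G; 36:L/R; 37:C/P; 38:C/L; 39:S/K; 41:R/M.
p = 12/41 = 0.292683.
d = −ln(1 − 0.292683) = −ln(0.707317) = 0.3463.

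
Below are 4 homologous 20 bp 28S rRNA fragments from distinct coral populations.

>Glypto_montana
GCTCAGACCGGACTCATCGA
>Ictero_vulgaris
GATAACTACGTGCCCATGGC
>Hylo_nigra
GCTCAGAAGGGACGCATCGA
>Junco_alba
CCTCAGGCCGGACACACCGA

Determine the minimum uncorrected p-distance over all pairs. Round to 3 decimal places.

Pairwise Hamming distances:
  Glypto_montana vs Ictero_vulgaris: 10
  Glypto_montana vs Hylo_nigra: 3
  Glypto_montana vs Junco_alba: 4
  Ictero_vulgaris vs Hylo_nigra: 10
  Ictero_vulgaris vs Junco_alba: 12
  Hylo_nigra vs Junco_alba: 6
The smallest is 3 mismatches, between Glypto_montana and Hylo_nigra; p = 3/20 = 0.150.

0.150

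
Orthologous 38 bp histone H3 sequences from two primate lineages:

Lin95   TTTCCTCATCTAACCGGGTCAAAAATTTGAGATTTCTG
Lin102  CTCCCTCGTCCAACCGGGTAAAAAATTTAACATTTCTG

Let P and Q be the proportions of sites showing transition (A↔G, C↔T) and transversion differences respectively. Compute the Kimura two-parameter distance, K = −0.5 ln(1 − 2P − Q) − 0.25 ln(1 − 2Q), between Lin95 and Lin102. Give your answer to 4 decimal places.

Differing sites — 1:T/C (Ti); 3:T/C (Ti); 8:A/G (Ti); 11:T/C (Ti); 20:C/A (Tv); 29:G/A (Ti); 31:G/C (Tv).
Of the 7 differences, 5 transitions and 2 transversions over 38 sites: P = 5/38 = 0.131579, Q = 2/38 = 0.052632.
d = −0.5·ln(0.684210) − 0.25·ln(0.894736) = −0.5·(-0.379490) − 0.25·(-0.111227) = 0.2176.

0.2176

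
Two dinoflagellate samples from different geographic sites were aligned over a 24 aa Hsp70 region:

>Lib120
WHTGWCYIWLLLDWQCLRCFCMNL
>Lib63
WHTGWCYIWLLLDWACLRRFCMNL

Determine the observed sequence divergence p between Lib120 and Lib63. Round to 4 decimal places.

0.0833

Mismatches occur at site 15 (Q→A), site 19 (C→R).
There are 2 differences over 24 sites, so p = 2/24 = 0.0833.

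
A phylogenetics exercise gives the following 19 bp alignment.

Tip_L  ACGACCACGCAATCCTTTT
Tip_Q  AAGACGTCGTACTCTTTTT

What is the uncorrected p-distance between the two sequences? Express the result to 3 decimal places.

0.316

Mismatches occur at site 2 (C↔A), site 6 (C↔G), site 7 (A↔T), site 10 (C↔T), site 12 (A↔C), site 15 (C↔T).
There are 6 differences over 19 sites, so p = 6/19 = 0.316.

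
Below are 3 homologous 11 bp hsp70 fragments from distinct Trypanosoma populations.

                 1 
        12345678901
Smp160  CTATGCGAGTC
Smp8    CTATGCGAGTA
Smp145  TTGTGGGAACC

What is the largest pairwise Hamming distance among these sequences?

6

Pairwise Hamming distances:
  Smp160 vs Smp8: 1
  Smp160 vs Smp145: 5
  Smp8 vs Smp145: 6
The largest is 6, between Smp8 and Smp145.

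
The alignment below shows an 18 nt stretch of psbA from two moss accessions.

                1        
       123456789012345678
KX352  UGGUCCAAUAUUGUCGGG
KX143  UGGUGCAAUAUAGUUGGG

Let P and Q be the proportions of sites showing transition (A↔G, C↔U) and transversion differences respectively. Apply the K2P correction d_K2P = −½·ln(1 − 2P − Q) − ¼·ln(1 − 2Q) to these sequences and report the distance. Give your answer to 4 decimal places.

Mismatches occur at site 5 (C/G, transversion), site 12 (U/A, transversion), site 15 (C/U, transition).
Of the 3 differences, 1 transition and 2 transversions over 18 sites: P = 1/18 = 0.055556, Q = 2/18 = 0.111111.
d = −0.5·ln(0.777777) − 0.25·ln(0.777778) = −0.5·(-0.251315) − 0.25·(-0.251314) = 0.1885.

0.1885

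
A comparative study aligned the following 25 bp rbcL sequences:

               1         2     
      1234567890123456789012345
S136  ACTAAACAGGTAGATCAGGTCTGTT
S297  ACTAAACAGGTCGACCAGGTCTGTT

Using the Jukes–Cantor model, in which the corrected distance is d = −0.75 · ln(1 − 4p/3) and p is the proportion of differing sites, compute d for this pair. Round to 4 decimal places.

0.0846

The sequences differ at positions 12 (A/C), 15 (T/C).
p = 2/25 = 0.080000.
d = −0.75 · ln(1 − (4/3)·0.080000) = −0.75 · ln(0.893333) = −0.75 · (-0.112796) = 0.0846.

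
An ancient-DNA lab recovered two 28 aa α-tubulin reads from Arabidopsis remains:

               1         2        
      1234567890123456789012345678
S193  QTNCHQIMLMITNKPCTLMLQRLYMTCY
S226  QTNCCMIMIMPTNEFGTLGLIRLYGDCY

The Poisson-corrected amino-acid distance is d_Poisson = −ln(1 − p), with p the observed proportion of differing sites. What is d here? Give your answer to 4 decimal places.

The sequences differ at positions 5 (H/C), 6 (Q/M), 9 (L/I), 11 (I/P), 14 (K/E), 15 (P/F), 16 (C/G), 19 (M/G), 21 (Q/I), 25 (M/G), 26 (T/D).
p = 11/28 = 0.392857.
d = −ln(1 − 0.392857) = −ln(0.607143) = 0.4990.

0.4990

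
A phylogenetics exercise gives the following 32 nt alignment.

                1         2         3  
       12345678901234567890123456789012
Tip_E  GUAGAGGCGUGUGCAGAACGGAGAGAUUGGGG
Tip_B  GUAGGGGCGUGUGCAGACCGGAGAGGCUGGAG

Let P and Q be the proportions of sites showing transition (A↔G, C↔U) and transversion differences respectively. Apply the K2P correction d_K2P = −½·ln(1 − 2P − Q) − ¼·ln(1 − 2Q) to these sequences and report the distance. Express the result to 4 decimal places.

Differing sites — 5:A/G (Ti); 18:A/C (Tv); 26:A/G (Ti); 27:U/C (Ti); 31:G/A (Ti).
Of the 5 differences, 4 transitions and 1 transversion over 32 sites: P = 4/32 = 0.125000, Q = 1/32 = 0.031250.
d = −0.5·ln(0.718750) − 0.25·ln(0.937500) = −0.5·(-0.330242) − 0.25·(-0.064539) = 0.1813.

0.1813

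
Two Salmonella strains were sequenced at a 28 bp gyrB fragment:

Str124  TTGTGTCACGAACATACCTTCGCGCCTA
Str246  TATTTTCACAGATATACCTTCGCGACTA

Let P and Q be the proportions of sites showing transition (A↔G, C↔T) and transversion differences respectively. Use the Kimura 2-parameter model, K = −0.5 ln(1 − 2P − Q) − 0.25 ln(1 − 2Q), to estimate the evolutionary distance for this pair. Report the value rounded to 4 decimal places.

0.3050

The sequences differ at positions 2 (T/A, transversion), 3 (G/T, transversion), 5 (G/T, transversion), 10 (G/A, transition), 11 (A/G, transition), 13 (C/T, transition), 25 (C/A, transversion).
Of the 7 differences, 3 transitions and 4 transversions over 28 sites: P = 3/28 = 0.107143, Q = 4/28 = 0.142857.
d = −0.5·ln(0.642857) − 0.25·ln(0.714286) = −0.5·(-0.441833) − 0.25·(-0.336472) = 0.3050.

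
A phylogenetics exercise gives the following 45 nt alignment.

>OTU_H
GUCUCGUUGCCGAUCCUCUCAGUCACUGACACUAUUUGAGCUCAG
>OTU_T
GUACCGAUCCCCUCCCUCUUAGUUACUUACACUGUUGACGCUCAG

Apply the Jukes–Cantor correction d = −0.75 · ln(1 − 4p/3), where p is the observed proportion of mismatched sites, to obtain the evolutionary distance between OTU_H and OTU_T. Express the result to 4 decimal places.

0.4019

Mismatches occur at site 3 (C/A), site 4 (U/C), site 7 (U/A), site 9 (G/C), site 12 (G/C), site 13 (A/U), site 14 (U/C), site 20 (C/U), site 24 (C/U), site 28 (G/U), site 34 (A/G), site 37 (U/G), site 38 (G/A), site 39 (A/C).
p = 14/45 = 0.311111.
d = −0.75 · ln(1 − (4/3)·0.311111) = −0.75 · ln(0.585185) = −0.75 · (-0.535827) = 0.4019.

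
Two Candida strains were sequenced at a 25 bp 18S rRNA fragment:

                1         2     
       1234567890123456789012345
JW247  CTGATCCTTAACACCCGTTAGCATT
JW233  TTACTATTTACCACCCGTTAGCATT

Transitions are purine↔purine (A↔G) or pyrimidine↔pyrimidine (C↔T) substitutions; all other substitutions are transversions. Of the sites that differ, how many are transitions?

3

The sequences differ at positions 1 (C/T, transition), 3 (G/A, transition), 4 (A/C, transversion), 6 (C/A, transversion), 7 (C/T, transition), 11 (A/C, transversion).
Of the 6 differences, 3 transitions and 3 transversions, so the answer is 3.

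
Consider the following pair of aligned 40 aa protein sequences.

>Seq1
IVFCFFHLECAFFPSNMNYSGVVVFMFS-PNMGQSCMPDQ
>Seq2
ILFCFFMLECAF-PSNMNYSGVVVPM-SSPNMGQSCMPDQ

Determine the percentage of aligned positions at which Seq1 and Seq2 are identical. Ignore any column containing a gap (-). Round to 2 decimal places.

91.89%

Excluding the 3 gap columns leaves 37 comparable sites.
Differing sites — 2:V/L; 7:H/M; 25:F/P.
34 of the 37 comparable sites match, so the percent identity is 34/37 × 100 = 91.89%.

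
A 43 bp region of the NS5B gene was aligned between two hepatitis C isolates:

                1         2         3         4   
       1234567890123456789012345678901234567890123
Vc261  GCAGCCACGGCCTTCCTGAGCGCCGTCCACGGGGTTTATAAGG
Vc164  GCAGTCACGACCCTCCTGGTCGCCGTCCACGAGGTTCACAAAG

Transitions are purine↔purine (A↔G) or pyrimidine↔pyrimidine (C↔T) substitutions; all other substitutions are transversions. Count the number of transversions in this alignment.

Mismatches occur at site 5 (C/T, transition), site 10 (G/A, transition), site 13 (T/C, transition), site 19 (A/G, transition), site 20 (G/T, transversion), site 32 (G/A, transition), site 37 (T/C, transition), site 39 (T/C, transition), site 42 (G/A, transition).
Of the 9 differences, 8 transitions and 1 transversion, so the answer is 1.

1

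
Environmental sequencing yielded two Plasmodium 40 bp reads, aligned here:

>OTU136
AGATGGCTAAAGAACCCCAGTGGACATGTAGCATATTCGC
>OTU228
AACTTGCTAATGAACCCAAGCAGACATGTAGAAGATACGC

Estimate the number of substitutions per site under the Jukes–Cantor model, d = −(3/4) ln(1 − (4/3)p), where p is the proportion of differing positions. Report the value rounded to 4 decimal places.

0.3041

The sequences differ at positions 2 (G/A), 3 (A/C), 5 (G/T), 11 (A/T), 18 (C/A), 21 (T/C), 22 (G/A), 32 (C/A), 34 (T/G), 37 (T/A).
p = 10/40 = 0.250000.
d = −0.75 · ln(1 − (4/3)·0.250000) = −0.75 · ln(0.666667) = −0.75 · (-0.405465) = 0.3041.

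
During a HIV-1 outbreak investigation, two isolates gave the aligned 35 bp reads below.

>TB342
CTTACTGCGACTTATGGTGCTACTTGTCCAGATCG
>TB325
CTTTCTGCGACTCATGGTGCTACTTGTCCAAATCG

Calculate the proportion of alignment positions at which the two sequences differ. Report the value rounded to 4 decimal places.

Differing sites — 4:A/T; 13:T/C; 31:G/A.
There are 3 differences over 35 sites, so p = 3/35 = 0.0857.

0.0857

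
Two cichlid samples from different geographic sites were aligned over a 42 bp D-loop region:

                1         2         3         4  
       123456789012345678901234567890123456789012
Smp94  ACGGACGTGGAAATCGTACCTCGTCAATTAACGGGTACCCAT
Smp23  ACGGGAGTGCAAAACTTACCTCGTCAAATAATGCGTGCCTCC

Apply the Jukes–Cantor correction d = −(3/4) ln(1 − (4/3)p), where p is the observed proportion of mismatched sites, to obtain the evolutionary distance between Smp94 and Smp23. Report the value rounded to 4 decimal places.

Mismatches occur at site 5 (A→G), site 6 (C→A), site 10 (G→C), site 14 (T→A), site 16 (G→T), site 28 (T→A), site 32 (C→T), site 34 (G→C), site 37 (A→G), site 40 (C→T), site 41 (A→C), site 42 (T→C).
p = 12/42 = 0.285714.
d = −0.75 · ln(1 − (4/3)·0.285714) = −0.75 · ln(0.619048) = −0.75 · (-0.479572) = 0.3597.

0.3597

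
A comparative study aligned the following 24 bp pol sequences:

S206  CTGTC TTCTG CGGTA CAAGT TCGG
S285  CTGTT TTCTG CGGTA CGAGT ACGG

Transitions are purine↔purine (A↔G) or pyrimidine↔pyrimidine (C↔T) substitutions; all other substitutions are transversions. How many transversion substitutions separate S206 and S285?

1

The sequences differ at positions 5 (C/T, transition), 17 (A/G, transition), 21 (T/A, transversion).
Of the 3 differences, 2 transitions and 1 transversion, so the answer is 1.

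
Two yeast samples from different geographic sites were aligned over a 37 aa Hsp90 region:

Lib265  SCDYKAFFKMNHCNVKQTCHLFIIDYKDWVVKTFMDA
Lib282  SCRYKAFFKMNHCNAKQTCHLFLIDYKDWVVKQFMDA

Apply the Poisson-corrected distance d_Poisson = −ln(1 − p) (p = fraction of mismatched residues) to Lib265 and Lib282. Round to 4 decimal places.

Mismatches occur at site 3 (D→R), site 15 (V→A), site 23 (I→L), site 33 (T→Q).
p = 4/37 = 0.108108.
d = −ln(1 − 0.108108) = −ln(0.891892) = 0.1144.

0.1144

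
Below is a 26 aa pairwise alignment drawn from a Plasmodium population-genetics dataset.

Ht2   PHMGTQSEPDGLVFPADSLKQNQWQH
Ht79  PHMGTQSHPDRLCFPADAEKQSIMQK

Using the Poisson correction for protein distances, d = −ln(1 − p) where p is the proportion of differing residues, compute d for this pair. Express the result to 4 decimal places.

0.4249

Differing sites — 8:E/H; 11:G/R; 13:V/C; 18:S/A; 19:L/E; 22:N/S; 23:Q/I; 24:W/M; 26:H/K.
p = 9/26 = 0.346154.
d = −ln(1 − 0.346154) = −ln(0.653846) = 0.4249.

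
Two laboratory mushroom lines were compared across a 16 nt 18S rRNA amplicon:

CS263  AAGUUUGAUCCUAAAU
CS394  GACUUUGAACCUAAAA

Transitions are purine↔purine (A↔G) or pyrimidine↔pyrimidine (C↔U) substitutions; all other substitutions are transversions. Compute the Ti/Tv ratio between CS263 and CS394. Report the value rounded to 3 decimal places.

0.333

Differing sites — 1:A/G (Ti); 3:G/C (Tv); 9:U/A (Tv); 16:U/A (Tv).
Of the 4 differences, 1 transition and 3 transversions, so Ti/Tv = 1/3 = 0.333.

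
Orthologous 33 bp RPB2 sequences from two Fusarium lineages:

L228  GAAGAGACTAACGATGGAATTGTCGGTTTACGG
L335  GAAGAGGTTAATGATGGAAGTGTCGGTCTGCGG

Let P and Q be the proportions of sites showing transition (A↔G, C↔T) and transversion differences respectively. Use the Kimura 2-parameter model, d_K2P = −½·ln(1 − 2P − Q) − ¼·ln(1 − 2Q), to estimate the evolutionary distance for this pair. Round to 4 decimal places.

0.2184

The sequences differ at positions 7 (A/G, transition), 8 (C/T, transition), 12 (C/T, transition), 20 (T/G, transversion), 28 (T/C, transition), 30 (A/G, transition).
Of the 6 differences, 5 transitions and 1 transversion over 33 sites: P = 5/33 = 0.151515, Q = 1/33 = 0.030303.
d = −0.5·ln(0.666667) − 0.25·ln(0.939394) = −0.5·(-0.405465) − 0.25·(-0.062520) = 0.2184.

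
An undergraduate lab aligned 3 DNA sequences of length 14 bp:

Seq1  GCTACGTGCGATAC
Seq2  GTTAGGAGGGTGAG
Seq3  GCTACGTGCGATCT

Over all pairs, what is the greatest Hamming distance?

8

Pairwise Hamming distances:
  Seq1 vs Seq2: 7
  Seq1 vs Seq3: 2
  Seq2 vs Seq3: 8
The largest is 8, between Seq2 and Seq3.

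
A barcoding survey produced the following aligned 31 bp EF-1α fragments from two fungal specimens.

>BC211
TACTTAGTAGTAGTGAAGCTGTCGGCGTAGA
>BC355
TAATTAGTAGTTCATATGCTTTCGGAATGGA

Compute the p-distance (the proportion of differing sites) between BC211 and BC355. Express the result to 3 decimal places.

0.323

The sequences differ at positions 3 (C/A), 12 (A/T), 13 (G/C), 14 (T/A), 15 (G/T), 17 (A/T), 21 (G/T), 26 (C/A), 27 (G/A), 29 (A/G).
There are 10 differences over 31 sites, so p = 10/31 = 0.323.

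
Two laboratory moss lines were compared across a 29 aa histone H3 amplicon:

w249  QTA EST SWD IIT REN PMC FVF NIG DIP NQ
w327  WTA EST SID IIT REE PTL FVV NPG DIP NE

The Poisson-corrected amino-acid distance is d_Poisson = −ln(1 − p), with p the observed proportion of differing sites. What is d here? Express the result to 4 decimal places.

The sequences differ at positions 1 (Q/W), 8 (W/I), 15 (N/E), 17 (M/T), 18 (C/L), 21 (F/V), 23 (I/P), 29 (Q/E).
p = 8/29 = 0.275862.
d = −ln(1 − 0.275862) = −ln(0.724138) = 0.3228.

0.3228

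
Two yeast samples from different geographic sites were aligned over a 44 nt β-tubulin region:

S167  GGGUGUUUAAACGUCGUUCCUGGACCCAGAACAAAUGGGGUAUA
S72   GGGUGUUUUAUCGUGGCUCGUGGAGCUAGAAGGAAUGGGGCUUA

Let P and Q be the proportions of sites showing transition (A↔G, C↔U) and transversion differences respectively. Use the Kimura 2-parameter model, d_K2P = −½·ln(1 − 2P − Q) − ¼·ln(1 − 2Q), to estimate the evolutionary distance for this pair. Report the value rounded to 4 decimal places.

0.3042

The sequences differ at positions 9 (A/U, transversion), 11 (A/U, transversion), 15 (C/G, transversion), 17 (U/C, transition), 20 (C/G, transversion), 25 (C/G, transversion), 27 (C/U, transition), 32 (C/G, transversion), 33 (A/G, transition), 41 (U/C, transition), 42 (A/U, transversion).
Of the 11 differences, 4 transitions and 7 transversions over 44 sites: P = 4/44 = 0.090909, Q = 7/44 = 0.159091.
d = −0.5·ln(0.659091) − 0.25·ln(0.681818) = −0.5·(-0.416894) − 0.25·(-0.382993) = 0.3042.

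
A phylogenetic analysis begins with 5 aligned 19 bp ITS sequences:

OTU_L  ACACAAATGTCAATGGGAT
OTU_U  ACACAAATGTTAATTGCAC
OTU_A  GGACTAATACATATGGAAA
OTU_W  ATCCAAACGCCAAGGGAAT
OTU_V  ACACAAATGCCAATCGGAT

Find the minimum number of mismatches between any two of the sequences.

Pairwise Hamming distances:
  OTU_L vs OTU_U: 4
  OTU_L vs OTU_A: 9
  OTU_L vs OTU_W: 6
  OTU_L vs OTU_V: 2
  OTU_U vs OTU_A: 10
  OTU_U vs OTU_W: 9
  OTU_U vs OTU_V: 5
  OTU_A vs OTU_W: 10
  OTU_A vs OTU_V: 9
  OTU_W vs OTU_V: 6
The smallest is 2, between OTU_L and OTU_V.

2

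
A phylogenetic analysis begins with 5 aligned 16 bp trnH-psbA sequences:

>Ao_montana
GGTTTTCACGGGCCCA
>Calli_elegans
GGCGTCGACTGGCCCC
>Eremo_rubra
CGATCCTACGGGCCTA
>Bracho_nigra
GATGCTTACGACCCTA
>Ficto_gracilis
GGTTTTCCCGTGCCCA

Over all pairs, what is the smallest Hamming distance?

2

Pairwise Hamming distances:
  Ao_montana vs Calli_elegans: 6
  Ao_montana vs Eremo_rubra: 6
  Ao_montana vs Bracho_nigra: 7
  Ao_montana vs Ficto_gracilis: 2
  Calli_elegans vs Eremo_rubra: 8
  Calli_elegans vs Bracho_nigra: 10
  Calli_elegans vs Ficto_gracilis: 8
  Eremo_rubra vs Bracho_nigra: 7
  Eremo_rubra vs Ficto_gracilis: 8
  Bracho_nigra vs Ficto_gracilis: 8
The smallest is 2, between Ao_montana and Ficto_gracilis.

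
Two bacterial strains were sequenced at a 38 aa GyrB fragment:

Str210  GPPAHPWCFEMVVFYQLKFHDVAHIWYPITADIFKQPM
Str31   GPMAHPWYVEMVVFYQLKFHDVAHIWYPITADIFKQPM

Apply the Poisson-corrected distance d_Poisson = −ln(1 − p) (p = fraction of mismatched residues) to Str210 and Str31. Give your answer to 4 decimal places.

Mismatches occur at site 3 (P/M), site 8 (C/Y), site 9 (F/V).
p = 3/38 = 0.078947.
d = −ln(1 − 0.078947) = −ln(0.921053) = 0.0822.

0.0822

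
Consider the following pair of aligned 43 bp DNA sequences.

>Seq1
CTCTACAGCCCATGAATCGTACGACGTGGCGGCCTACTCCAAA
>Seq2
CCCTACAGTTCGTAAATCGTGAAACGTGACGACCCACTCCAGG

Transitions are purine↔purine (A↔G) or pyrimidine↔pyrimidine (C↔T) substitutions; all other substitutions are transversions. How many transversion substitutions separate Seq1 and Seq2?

Differing sites — 2:T/C (Ti); 9:C/T (Ti); 10:C/T (Ti); 12:A/G (Ti); 14:G/A (Ti); 21:A/G (Ti); 22:C/A (Tv); 23:G/A (Ti); 29:G/A (Ti); 32:G/A (Ti); 35:T/C (Ti); 42:A/G (Ti); 43:A/G (Ti).
Of the 13 differences, 12 transitions and 1 transversion, so the answer is 1.

1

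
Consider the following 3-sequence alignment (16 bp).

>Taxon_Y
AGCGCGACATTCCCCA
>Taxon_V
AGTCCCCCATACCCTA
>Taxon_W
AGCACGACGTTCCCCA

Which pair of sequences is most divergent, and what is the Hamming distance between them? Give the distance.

7

Pairwise Hamming distances:
  Taxon_Y vs Taxon_V: 6
  Taxon_Y vs Taxon_W: 2
  Taxon_V vs Taxon_W: 7
The largest is 7, between Taxon_V and Taxon_W.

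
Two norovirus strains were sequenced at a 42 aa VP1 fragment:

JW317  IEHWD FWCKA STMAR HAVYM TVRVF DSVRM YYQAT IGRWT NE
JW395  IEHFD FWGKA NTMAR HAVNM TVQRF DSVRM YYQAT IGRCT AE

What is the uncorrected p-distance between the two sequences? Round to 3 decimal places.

The sequences differ at positions 4 (W/F), 8 (C/G), 11 (S/N), 19 (Y/N), 23 (R/Q), 24 (V/R), 39 (W/C), 41 (N/A).
There are 8 differences over 42 sites, so p = 8/42 = 0.190.

0.190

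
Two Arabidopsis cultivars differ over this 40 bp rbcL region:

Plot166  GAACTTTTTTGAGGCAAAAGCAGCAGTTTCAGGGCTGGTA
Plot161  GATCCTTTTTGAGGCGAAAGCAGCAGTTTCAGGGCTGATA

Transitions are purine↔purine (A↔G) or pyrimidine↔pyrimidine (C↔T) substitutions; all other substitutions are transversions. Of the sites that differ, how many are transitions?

Mismatches occur at site 3 (A/T, transversion), site 5 (T/C, transition), site 16 (A/G, transition), site 38 (G/A, transition).
Of the 4 differences, 3 transitions and 1 transversion, so the answer is 3.

3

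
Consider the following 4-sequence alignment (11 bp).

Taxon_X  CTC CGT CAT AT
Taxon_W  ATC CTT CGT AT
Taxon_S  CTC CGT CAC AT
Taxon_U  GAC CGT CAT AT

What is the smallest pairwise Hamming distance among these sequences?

Pairwise Hamming distances:
  Taxon_X vs Taxon_W: 3
  Taxon_X vs Taxon_S: 1
  Taxon_X vs Taxon_U: 2
  Taxon_W vs Taxon_S: 4
  Taxon_W vs Taxon_U: 4
  Taxon_S vs Taxon_U: 3
The smallest is 1, between Taxon_X and Taxon_S.

1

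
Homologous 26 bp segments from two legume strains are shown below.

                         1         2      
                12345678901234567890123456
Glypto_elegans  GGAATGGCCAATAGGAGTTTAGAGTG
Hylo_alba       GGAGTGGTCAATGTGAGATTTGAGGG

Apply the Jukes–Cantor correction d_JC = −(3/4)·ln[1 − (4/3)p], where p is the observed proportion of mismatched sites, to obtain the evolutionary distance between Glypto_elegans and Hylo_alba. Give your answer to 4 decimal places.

Mismatches occur at site 4 (A/G), site 8 (C/T), site 13 (A/G), site 14 (G/T), site 18 (T/A), site 21 (A/T), site 25 (T/G).
p = 7/26 = 0.269231.
d = −0.75 · ln(1 − (4/3)·0.269231) = −0.75 · ln(0.641025) = −0.75 · (-0.444687) = 0.3335.

0.3335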